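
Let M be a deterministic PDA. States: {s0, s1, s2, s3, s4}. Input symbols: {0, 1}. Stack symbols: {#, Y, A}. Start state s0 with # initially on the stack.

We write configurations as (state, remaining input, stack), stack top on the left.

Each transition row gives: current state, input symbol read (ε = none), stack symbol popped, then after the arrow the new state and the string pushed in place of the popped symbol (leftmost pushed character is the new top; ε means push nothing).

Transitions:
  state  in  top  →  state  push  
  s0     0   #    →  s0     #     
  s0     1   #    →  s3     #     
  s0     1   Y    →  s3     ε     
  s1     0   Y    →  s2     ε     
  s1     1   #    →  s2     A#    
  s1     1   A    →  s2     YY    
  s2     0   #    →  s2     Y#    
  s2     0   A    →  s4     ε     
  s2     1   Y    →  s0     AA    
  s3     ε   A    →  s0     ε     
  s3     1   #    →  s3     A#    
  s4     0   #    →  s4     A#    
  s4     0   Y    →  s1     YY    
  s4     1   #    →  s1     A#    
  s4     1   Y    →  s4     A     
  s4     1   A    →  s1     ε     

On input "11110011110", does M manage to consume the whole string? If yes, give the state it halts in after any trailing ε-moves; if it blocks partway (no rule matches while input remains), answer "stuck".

s0

(s0, 11110011110, #)
  read 1, top #: go to s3, push # → (s3, 1110011110, #)
  read 1, top #: go to s3, push A# → (s3, 110011110, A#)
  ε-move, top A: go to s0, push ε → (s0, 110011110, #)
  read 1, top #: go to s3, push # → (s3, 10011110, #)
  read 1, top #: go to s3, push A# → (s3, 0011110, A#)
  ε-move, top A: go to s0, push ε → (s0, 0011110, #)
  read 0, top #: go to s0, push # → (s0, 011110, #)
  read 0, top #: go to s0, push # → (s0, 11110, #)
  read 1, top #: go to s3, push # → (s3, 1110, #)
  read 1, top #: go to s3, push A# → (s3, 110, A#)
  ε-move, top A: go to s0, push ε → (s0, 110, #)
  read 1, top #: go to s3, push # → (s3, 10, #)
  read 1, top #: go to s3, push A# → (s3, 0, A#)
  ε-move, top A: go to s0, push ε → (s0, 0, #)
  read 0, top #: go to s0, push # → (s0, ε, #)
All input consumed; M is in state s0.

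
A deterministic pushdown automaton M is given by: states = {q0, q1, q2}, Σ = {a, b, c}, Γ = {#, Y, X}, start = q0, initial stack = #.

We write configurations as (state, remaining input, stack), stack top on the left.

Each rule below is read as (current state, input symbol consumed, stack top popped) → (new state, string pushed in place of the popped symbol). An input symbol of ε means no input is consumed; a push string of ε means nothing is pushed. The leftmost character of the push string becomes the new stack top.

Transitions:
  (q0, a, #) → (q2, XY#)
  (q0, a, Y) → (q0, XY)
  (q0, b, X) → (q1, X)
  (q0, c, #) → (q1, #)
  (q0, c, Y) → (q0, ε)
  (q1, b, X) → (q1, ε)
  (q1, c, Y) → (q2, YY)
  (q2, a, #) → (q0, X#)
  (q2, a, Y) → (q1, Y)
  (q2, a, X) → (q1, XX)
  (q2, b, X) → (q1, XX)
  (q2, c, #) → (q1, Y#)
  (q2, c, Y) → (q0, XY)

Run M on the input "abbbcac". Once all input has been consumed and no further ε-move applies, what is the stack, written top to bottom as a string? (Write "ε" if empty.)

YYY#

(q0, abbbcac, #) ⊢ (q2, bbbcac, XY#) ⊢ (q1, bbcac, XXY#) ⊢ (q1, bcac, XY#) ⊢ (q1, cac, Y#) ⊢ (q2, ac, YY#) ⊢ (q1, c, YY#) ⊢ (q2, ε, YYY#)
All input consumed in state q2 with stack YYY#.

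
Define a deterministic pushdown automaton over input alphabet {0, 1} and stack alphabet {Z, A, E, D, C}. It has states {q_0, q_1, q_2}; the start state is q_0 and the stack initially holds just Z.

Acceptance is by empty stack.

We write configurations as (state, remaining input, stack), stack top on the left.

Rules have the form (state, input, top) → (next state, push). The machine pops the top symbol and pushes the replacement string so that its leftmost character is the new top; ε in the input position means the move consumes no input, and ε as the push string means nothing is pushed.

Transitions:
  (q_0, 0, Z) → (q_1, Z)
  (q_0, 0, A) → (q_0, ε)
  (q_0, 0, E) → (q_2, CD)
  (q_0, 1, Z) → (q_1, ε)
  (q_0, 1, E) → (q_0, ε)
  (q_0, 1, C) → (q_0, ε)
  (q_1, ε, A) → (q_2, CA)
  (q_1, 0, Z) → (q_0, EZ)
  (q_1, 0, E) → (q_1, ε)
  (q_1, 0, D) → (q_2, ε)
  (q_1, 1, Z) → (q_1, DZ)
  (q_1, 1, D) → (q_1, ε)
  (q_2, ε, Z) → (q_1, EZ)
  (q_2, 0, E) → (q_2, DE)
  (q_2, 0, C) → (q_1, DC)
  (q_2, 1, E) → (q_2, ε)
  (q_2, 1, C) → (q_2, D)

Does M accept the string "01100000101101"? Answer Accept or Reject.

(q_0, 01100000101101, Z)
  read 0, top Z: go to q_1, push Z → (q_1, 1100000101101, Z)
  read 1, top Z: go to q_1, push DZ → (q_1, 100000101101, DZ)
  read 1, top D: go to q_1, push ε → (q_1, 00000101101, Z)
  read 0, top Z: go to q_0, push EZ → (q_0, 0000101101, EZ)
  read 0, top E: go to q_2, push CD → (q_2, 000101101, CDZ)
  read 0, top C: go to q_1, push DC → (q_1, 00101101, DCDZ)
  read 0, top D: go to q_2, push ε → (q_2, 0101101, CDZ)
  read 0, top C: go to q_1, push DC → (q_1, 101101, DCDZ)
  read 1, top D: go to q_1, push ε → (q_1, 01101, CDZ)
No transition applies at (q_1, 01101, CDZ); input not fully consumed.

Reject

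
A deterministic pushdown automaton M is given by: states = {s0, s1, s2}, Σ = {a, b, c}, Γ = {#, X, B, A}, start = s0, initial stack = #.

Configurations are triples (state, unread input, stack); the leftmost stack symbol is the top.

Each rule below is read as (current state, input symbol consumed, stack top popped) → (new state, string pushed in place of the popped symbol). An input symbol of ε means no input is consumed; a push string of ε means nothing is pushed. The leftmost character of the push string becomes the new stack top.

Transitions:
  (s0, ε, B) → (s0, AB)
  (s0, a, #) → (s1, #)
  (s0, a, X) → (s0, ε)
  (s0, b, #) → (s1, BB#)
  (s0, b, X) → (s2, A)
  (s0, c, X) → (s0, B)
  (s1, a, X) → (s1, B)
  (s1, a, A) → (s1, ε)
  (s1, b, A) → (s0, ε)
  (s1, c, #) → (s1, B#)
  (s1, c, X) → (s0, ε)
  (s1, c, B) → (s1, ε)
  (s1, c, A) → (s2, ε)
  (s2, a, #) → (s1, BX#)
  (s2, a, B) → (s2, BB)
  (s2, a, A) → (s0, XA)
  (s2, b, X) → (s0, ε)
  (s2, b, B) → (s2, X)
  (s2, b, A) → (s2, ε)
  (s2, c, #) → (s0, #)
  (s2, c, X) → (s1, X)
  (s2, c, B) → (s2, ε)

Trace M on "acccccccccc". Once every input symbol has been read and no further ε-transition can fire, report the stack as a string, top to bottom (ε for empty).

#

(s0, acccccccccc, #)
  read a, top #: go to s1, push # → (s1, cccccccccc, #)
  read c, top #: go to s1, push B# → (s1, ccccccccc, B#)
  read c, top B: go to s1, push ε → (s1, cccccccc, #)
  read c, top #: go to s1, push B# → (s1, ccccccc, B#)
  read c, top B: go to s1, push ε → (s1, cccccc, #)
  read c, top #: go to s1, push B# → (s1, ccccc, B#)
  read c, top B: go to s1, push ε → (s1, cccc, #)
  read c, top #: go to s1, push B# → (s1, ccc, B#)
  read c, top B: go to s1, push ε → (s1, cc, #)
  read c, top #: go to s1, push B# → (s1, c, B#)
  read c, top B: go to s1, push ε → (s1, ε, #)
All input consumed in state s1 with stack #.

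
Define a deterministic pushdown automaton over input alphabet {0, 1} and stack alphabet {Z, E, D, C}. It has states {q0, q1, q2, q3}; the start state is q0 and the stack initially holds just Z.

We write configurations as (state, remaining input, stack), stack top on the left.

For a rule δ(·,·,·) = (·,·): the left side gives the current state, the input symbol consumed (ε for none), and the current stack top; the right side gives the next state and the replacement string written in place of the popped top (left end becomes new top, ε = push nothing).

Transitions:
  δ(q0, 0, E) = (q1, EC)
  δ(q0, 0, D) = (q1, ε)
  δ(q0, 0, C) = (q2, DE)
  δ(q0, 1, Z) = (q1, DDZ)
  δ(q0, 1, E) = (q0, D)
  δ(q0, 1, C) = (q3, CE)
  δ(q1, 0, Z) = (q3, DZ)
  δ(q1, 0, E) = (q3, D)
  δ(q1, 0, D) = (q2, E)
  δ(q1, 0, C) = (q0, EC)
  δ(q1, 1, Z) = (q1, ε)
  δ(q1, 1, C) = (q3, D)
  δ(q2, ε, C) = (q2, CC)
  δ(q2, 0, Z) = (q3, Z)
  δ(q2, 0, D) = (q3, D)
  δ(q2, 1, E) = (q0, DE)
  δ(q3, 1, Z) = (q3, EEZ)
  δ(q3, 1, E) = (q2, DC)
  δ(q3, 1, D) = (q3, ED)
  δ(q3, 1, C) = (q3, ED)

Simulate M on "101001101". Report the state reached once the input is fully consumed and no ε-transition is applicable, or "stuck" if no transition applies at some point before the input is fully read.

q3

(q0, 101001101, Z)
  read 1, top Z: go to q1, push DDZ → (q1, 01001101, DDZ)
  read 0, top D: go to q2, push E → (q2, 1001101, EDZ)
  read 1, top E: go to q0, push DE → (q0, 001101, DEDZ)
  read 0, top D: go to q1, push ε → (q1, 01101, EDZ)
  read 0, top E: go to q3, push D → (q3, 1101, DDZ)
  read 1, top D: go to q3, push ED → (q3, 101, EDDZ)
  read 1, top E: go to q2, push DC → (q2, 01, DCDDZ)
  read 0, top D: go to q3, push D → (q3, 1, DCDDZ)
  read 1, top D: go to q3, push ED → (q3, ε, EDCDDZ)
All input consumed; M is in state q3.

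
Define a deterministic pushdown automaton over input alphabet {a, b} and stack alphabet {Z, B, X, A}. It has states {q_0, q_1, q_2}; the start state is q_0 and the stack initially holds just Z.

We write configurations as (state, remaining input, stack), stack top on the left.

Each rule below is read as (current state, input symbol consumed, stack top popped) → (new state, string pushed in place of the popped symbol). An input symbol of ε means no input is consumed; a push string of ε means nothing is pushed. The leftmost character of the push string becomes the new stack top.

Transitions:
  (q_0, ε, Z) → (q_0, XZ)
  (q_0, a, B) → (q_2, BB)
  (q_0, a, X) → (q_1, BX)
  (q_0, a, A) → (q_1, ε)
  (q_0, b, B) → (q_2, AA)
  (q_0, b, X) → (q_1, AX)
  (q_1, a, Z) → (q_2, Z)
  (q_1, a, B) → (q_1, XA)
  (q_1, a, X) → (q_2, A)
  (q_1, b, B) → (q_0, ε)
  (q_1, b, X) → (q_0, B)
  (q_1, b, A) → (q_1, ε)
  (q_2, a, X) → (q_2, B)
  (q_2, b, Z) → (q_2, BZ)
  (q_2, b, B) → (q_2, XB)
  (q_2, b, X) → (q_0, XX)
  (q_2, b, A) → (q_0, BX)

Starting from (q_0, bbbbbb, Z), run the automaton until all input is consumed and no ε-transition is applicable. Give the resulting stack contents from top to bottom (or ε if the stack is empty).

AAXAZ

(q_0, bbbbbb, Z) ⊢ (q_0, bbbbbb, XZ) ⊢ (q_1, bbbbb, AXZ) ⊢ (q_1, bbbb, XZ) ⊢ (q_0, bbb, BZ) ⊢ (q_2, bb, AAZ) ⊢ (q_0, b, BXAZ) ⊢ (q_2, ε, AAXAZ)
All input consumed in state q_2 with stack AAXAZ.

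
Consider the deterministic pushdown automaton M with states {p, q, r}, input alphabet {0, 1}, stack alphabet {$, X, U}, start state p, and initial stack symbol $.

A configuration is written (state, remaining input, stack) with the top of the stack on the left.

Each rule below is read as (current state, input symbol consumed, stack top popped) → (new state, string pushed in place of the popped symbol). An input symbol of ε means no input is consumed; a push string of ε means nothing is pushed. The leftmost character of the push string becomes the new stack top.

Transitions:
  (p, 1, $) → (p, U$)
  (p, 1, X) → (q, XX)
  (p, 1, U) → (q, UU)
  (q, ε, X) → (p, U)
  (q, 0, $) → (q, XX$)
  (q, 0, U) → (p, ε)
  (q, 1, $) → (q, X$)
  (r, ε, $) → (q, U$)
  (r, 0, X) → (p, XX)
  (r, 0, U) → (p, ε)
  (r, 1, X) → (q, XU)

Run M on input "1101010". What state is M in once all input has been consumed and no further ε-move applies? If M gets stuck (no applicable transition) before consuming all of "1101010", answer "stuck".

(p, 1101010, $) ⊢ (p, 101010, U$) ⊢ (q, 01010, UU$) ⊢ (p, 1010, U$) ⊢ (q, 010, UU$) ⊢ (p, 10, U$) ⊢ (q, 0, UU$) ⊢ (p, ε, U$)
All input consumed; M is in state p.

p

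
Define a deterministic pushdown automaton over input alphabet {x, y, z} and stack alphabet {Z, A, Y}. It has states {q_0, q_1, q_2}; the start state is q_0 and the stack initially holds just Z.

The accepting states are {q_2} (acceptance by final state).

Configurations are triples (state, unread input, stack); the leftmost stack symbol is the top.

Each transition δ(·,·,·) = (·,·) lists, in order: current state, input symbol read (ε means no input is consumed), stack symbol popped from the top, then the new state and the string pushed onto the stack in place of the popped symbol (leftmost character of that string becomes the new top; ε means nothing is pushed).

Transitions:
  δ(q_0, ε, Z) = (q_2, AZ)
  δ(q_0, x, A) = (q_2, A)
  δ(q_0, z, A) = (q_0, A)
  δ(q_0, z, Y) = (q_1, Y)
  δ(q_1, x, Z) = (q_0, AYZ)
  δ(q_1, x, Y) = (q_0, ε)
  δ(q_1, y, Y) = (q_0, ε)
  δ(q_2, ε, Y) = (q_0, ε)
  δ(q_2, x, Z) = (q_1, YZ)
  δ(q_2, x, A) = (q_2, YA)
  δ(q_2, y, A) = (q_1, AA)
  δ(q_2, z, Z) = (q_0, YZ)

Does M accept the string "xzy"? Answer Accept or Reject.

(q_0, xzy, Z)
  ε-move, top Z: go to q_2, push AZ → (q_2, xzy, AZ)
  read x, top A: go to q_2, push YA → (q_2, zy, YAZ)
  ε-move, top Y: go to q_0, push ε → (q_0, zy, AZ)
  read z, top A: go to q_0, push A → (q_0, y, AZ)
No transition applies at (q_0, y, AZ); input not fully consumed.

Reject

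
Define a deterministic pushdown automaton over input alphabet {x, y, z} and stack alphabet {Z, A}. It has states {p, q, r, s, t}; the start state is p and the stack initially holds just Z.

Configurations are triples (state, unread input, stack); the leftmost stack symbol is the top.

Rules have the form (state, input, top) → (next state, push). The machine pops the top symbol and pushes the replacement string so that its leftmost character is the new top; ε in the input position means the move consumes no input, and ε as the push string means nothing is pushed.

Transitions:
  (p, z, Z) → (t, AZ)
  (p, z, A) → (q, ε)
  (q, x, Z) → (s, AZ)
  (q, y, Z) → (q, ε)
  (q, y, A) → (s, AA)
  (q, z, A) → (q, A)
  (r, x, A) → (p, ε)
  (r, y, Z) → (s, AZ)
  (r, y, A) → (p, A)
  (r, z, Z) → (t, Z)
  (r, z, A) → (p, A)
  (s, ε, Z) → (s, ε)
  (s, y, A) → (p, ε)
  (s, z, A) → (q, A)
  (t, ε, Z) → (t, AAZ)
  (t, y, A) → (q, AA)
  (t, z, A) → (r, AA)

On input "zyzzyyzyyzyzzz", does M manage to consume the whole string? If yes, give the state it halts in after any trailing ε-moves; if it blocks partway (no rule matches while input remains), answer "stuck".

stuck

(p, zyzzyyzyyzyzzz, Z)
  read z, top Z: go to t, push AZ → (t, yzzyyzyyzyzzz, AZ)
  read y, top A: go to q, push AA → (q, zzyyzyyzyzzz, AAZ)
  read z, top A: go to q, push A → (q, zyyzyyzyzzz, AAZ)
  read z, top A: go to q, push A → (q, yyzyyzyzzz, AAZ)
  read y, top A: go to s, push AA → (s, yzyyzyzzz, AAAZ)
  read y, top A: go to p, push ε → (p, zyyzyzzz, AAZ)
  read z, top A: go to q, push ε → (q, yyzyzzz, AZ)
  read y, top A: go to s, push AA → (s, yzyzzz, AAZ)
  read y, top A: go to p, push ε → (p, zyzzz, AZ)
  read z, top A: go to q, push ε → (q, yzzz, Z)
  read y, top Z: go to q, push ε → (q, zzz, ε)
No transition for (q, z, top ε); M blocks with input zzz remaining.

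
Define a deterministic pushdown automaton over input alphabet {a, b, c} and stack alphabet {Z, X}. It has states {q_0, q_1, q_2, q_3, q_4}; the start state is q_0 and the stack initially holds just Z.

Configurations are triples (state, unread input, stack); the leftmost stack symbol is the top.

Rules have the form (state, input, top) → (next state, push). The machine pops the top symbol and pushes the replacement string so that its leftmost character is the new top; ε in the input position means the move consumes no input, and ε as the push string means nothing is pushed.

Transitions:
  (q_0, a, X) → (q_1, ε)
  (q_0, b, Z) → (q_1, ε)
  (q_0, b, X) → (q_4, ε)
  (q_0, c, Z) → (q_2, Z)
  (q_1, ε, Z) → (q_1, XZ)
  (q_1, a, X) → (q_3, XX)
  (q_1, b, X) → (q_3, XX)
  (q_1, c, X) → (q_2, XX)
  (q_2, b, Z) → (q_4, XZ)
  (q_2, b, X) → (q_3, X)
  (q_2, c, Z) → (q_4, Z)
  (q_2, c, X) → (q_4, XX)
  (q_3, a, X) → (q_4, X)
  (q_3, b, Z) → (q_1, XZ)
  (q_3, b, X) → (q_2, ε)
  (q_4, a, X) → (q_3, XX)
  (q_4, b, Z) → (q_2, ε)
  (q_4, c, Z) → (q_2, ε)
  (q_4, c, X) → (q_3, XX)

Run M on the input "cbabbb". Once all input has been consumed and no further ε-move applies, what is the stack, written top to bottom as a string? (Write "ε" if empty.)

(q_0, cbabbb, Z) ⊢ (q_2, babbb, Z) ⊢ (q_4, abbb, XZ) ⊢ (q_3, bbb, XXZ) ⊢ (q_2, bb, XZ) ⊢ (q_3, b, XZ) ⊢ (q_2, ε, Z)
All input consumed in state q_2 with stack Z.

Z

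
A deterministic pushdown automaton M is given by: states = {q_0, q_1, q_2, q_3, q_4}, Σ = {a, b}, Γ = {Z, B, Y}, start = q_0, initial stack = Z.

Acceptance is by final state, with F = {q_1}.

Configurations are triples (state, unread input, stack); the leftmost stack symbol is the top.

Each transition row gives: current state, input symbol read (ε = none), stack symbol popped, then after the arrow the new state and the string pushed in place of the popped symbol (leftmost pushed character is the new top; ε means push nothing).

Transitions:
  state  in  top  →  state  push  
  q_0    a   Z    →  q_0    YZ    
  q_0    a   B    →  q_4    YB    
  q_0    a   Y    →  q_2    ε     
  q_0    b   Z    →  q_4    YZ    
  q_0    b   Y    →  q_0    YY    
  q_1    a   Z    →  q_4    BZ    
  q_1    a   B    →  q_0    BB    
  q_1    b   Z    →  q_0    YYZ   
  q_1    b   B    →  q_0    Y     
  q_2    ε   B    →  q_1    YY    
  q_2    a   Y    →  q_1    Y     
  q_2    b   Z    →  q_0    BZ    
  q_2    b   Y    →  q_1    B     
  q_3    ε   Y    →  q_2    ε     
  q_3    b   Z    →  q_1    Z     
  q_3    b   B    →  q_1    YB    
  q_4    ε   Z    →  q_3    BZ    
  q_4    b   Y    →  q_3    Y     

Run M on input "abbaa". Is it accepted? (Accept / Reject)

(q_0, abbaa, Z)
  read a, top Z: go to q_0, push YZ → (q_0, bbaa, YZ)
  read b, top Y: go to q_0, push YY → (q_0, baa, YYZ)
  read b, top Y: go to q_0, push YY → (q_0, aa, YYYZ)
  read a, top Y: go to q_2, push ε → (q_2, a, YYZ)
  read a, top Y: go to q_1, push Y → (q_1, ε, YYZ)
All input consumed; state q_1 ∈ F.

Accept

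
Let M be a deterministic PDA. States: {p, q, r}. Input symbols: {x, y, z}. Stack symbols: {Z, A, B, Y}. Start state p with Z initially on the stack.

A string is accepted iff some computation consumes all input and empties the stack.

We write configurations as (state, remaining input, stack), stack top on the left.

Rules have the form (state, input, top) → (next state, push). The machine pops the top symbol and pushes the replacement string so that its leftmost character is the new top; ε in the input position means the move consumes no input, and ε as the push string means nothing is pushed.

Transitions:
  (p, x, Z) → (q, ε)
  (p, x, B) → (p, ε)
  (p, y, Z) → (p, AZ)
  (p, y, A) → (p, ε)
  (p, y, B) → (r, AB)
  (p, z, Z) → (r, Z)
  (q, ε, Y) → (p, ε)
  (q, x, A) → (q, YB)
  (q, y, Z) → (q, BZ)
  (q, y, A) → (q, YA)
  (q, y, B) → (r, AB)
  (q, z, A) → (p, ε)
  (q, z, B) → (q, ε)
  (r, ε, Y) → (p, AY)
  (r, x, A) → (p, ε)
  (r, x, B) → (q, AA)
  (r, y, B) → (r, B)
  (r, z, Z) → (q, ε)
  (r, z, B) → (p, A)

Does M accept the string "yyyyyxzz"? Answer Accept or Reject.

(p, yyyyyxzz, Z)
  read y, top Z: go to p, push AZ → (p, yyyyxzz, AZ)
  read y, top A: go to p, push ε → (p, yyyxzz, Z)
  read y, top Z: go to p, push AZ → (p, yyxzz, AZ)
  read y, top A: go to p, push ε → (p, yxzz, Z)
  read y, top Z: go to p, push AZ → (p, xzz, AZ)
No transition applies at (p, xzz, AZ); input not fully consumed.

Reject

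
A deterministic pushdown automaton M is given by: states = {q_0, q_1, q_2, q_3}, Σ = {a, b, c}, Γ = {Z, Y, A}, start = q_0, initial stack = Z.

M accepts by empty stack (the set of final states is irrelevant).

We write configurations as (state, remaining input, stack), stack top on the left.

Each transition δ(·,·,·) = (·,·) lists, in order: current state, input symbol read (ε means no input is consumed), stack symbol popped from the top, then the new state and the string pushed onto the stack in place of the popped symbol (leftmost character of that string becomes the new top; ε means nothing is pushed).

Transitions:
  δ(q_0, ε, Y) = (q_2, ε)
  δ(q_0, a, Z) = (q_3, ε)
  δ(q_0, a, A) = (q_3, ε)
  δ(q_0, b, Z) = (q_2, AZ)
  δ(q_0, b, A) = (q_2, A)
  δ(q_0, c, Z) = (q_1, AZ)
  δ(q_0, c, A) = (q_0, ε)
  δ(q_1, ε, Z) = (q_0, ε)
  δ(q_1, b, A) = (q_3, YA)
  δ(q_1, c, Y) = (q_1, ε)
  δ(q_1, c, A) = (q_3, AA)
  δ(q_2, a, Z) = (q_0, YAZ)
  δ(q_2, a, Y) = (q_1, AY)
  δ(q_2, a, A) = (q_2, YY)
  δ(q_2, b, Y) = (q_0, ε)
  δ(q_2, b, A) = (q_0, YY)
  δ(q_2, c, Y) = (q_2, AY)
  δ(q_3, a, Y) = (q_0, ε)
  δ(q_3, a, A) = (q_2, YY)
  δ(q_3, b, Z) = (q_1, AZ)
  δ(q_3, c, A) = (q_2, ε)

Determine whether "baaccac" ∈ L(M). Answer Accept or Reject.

Reject

(q_0, baaccac, Z) ⊢ (q_2, aaccac, AZ) ⊢ (q_2, accac, YYZ) ⊢ (q_1, ccac, AYYZ) ⊢ (q_3, cac, AAYYZ) ⊢ (q_2, ac, AYYZ) ⊢ (q_2, c, YYYYZ) ⊢ (q_2, ε, AYYYYZ)
All input consumed; stack is AYYYYZ, not empty, and no further ε-move applies.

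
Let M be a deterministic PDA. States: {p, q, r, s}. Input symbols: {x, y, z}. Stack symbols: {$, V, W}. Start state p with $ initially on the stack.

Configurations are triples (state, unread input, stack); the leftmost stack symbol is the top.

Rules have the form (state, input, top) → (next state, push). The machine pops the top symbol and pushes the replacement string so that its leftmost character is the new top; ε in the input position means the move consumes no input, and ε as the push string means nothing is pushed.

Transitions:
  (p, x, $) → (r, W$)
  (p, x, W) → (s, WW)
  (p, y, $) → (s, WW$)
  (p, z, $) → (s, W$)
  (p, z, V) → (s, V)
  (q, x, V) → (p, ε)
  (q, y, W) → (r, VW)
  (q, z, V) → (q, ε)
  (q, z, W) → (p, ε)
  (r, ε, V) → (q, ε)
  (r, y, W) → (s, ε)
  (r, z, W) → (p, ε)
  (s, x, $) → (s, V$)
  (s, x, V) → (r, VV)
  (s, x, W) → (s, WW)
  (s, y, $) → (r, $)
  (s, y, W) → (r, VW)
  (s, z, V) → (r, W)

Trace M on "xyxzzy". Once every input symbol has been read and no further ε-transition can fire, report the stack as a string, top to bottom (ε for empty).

WW$

(p, xyxzzy, $)
  read x, top $: go to r, push W$ → (r, yxzzy, W$)
  read y, top W: go to s, push ε → (s, xzzy, $)
  read x, top $: go to s, push V$ → (s, zzy, V$)
  read z, top V: go to r, push W → (r, zy, W$)
  read z, top W: go to p, push ε → (p, y, $)
  read y, top $: go to s, push WW$ → (s, ε, WW$)
All input consumed in state s with stack WW$.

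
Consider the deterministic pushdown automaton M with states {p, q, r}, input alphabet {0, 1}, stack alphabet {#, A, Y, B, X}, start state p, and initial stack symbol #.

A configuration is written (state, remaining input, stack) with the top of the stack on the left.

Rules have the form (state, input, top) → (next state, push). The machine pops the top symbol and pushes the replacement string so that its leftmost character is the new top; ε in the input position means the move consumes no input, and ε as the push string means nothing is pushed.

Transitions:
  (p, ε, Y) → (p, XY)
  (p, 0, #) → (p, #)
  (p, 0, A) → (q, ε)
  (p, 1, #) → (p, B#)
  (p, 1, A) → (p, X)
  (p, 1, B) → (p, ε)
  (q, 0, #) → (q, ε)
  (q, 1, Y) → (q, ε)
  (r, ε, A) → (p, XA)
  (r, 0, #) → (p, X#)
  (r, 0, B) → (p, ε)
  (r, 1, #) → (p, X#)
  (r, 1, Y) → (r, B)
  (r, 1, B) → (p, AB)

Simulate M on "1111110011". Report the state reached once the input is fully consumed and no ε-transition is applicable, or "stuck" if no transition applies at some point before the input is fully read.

(p, 1111110011, #)
  read 1, top #: go to p, push B# → (p, 111110011, B#)
  read 1, top B: go to p, push ε → (p, 11110011, #)
  read 1, top #: go to p, push B# → (p, 1110011, B#)
  read 1, top B: go to p, push ε → (p, 110011, #)
  read 1, top #: go to p, push B# → (p, 10011, B#)
  read 1, top B: go to p, push ε → (p, 0011, #)
  read 0, top #: go to p, push # → (p, 011, #)
  read 0, top #: go to p, push # → (p, 11, #)
  read 1, top #: go to p, push B# → (p, 1, B#)
  read 1, top B: go to p, push ε → (p, ε, #)
All input consumed; M is in state p.

p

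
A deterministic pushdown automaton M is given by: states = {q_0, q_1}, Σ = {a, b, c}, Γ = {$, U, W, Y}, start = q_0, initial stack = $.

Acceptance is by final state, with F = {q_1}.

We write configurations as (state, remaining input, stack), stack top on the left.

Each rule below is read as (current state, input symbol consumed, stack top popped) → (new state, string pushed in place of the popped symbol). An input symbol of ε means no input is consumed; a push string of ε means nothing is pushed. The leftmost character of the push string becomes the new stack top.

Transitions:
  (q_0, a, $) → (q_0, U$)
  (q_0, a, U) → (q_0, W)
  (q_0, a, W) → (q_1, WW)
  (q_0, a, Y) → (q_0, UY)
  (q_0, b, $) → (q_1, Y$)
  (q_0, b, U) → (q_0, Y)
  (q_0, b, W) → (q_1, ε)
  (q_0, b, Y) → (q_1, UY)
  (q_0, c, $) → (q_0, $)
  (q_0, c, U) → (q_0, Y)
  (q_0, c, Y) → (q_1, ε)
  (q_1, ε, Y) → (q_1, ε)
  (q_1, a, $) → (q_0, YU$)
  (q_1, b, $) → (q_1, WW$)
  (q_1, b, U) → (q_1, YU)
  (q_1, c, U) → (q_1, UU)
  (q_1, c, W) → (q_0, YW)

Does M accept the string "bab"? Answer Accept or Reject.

Accept

(q_0, bab, $)
  read b, top $: go to q_1, push Y$ → (q_1, ab, Y$)
  ε-move, top Y: go to q_1, push ε → (q_1, ab, $)
  read a, top $: go to q_0, push YU$ → (q_0, b, YU$)
  read b, top Y: go to q_1, push UY → (q_1, ε, UYU$)
All input consumed; state q_1 ∈ F.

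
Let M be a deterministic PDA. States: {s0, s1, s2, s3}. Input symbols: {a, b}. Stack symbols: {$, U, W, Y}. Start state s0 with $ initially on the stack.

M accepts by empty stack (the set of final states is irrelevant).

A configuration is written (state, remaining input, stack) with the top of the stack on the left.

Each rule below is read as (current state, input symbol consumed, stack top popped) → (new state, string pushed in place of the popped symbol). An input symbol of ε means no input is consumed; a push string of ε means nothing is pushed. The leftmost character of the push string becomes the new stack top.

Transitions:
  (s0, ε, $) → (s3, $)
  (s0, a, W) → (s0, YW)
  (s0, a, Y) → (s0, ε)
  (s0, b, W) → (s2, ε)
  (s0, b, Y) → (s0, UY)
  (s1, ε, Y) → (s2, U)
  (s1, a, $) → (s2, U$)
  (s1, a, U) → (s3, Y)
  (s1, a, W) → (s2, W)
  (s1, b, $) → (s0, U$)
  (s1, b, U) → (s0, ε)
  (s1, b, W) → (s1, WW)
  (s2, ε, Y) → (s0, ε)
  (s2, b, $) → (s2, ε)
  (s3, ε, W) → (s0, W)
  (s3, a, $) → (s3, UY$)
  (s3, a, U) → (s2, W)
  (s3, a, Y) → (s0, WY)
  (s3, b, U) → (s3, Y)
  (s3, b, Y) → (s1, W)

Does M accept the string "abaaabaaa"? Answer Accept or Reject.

(s0, abaaabaaa, $) ⊢ (s3, abaaabaaa, $) ⊢ (s3, baaabaaa, UY$) ⊢ (s3, aaabaaa, YY$) ⊢ (s0, aabaaa, WYY$) ⊢ (s0, abaaa, YWYY$) ⊢ (s0, baaa, WYY$) ⊢ (s2, aaa, YY$) ⊢ (s0, aaa, Y$) ⊢ (s0, aa, $) ⊢ (s3, aa, $) ⊢ (s3, a, UY$) ⊢ (s2, ε, WY$)
All input consumed; stack is WY$, not empty, and no further ε-move applies.

Reject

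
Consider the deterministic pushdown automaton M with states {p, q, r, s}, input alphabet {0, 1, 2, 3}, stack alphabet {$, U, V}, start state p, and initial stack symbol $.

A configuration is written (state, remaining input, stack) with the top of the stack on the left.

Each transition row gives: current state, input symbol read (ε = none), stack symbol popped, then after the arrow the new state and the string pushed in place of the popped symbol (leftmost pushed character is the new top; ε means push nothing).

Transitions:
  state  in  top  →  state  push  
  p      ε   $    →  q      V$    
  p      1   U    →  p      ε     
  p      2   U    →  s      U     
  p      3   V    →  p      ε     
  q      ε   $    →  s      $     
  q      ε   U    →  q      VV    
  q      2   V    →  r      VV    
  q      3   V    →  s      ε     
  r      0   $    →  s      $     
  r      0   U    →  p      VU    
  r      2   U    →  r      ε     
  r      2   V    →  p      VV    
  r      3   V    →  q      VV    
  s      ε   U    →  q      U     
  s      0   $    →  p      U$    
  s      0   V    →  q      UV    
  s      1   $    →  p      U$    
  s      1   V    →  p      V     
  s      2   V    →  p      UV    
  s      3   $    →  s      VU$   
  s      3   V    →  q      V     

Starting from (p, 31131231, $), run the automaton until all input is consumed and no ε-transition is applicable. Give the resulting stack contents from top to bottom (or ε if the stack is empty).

V$

(p, 31131231, $) ⊢ (q, 31131231, V$) ⊢ (s, 1131231, $) ⊢ (p, 131231, U$) ⊢ (p, 31231, $) ⊢ (q, 31231, V$) ⊢ (s, 1231, $) ⊢ (p, 231, U$) ⊢ (s, 31, U$) ⊢ (q, 31, U$) ⊢ (q, 31, VV$) ⊢ (s, 1, V$) ⊢ (p, ε, V$)
All input consumed in state p with stack V$.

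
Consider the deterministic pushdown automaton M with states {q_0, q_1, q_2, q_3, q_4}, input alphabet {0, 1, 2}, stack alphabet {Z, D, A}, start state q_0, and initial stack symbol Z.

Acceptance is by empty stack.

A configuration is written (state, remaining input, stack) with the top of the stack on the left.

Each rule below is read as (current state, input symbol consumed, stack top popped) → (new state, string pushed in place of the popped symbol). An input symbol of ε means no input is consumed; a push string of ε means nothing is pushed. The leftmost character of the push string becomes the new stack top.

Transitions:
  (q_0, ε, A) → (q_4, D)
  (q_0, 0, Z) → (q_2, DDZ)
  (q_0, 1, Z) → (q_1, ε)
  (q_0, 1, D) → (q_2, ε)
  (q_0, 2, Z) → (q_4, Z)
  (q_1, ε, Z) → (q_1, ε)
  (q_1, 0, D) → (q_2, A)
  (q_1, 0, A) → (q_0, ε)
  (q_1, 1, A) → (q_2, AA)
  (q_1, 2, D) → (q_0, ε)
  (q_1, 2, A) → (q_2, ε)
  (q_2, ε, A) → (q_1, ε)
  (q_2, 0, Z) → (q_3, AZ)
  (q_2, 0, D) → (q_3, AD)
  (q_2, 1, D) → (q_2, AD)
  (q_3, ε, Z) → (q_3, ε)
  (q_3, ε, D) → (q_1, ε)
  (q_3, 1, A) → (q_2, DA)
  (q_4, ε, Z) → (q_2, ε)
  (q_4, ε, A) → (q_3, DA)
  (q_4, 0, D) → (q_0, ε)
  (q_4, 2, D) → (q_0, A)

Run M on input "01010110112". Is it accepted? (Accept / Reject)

Reject

(q_0, 01010110112, Z) ⊢ (q_2, 1010110112, DDZ) ⊢ (q_2, 010110112, ADDZ) ⊢ (q_1, 010110112, DDZ) ⊢ (q_2, 10110112, ADZ) ⊢ (q_1, 10110112, DZ)
No transition applies at (q_1, 10110112, DZ); input not fully consumed.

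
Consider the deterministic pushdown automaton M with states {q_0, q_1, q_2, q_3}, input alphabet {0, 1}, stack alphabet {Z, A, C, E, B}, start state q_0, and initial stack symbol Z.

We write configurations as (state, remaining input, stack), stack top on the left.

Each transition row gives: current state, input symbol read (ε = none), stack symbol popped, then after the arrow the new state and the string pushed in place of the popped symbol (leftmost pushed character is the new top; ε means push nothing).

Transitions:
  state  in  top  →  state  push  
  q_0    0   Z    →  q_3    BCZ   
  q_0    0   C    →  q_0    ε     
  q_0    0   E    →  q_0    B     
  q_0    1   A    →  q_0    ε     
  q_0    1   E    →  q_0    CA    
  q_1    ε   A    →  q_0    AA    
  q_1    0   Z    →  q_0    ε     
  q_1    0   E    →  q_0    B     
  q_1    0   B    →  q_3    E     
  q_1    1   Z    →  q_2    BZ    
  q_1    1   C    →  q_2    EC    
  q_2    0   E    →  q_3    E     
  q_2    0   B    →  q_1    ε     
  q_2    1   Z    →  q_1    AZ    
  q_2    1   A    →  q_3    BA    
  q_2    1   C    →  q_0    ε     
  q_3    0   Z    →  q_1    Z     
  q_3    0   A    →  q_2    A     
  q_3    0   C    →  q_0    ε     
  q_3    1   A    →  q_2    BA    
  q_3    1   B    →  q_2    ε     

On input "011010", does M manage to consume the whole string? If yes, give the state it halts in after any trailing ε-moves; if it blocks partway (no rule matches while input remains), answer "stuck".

(q_0, 011010, Z) ⊢ (q_3, 11010, BCZ) ⊢ (q_2, 1010, CZ) ⊢ (q_0, 010, Z) ⊢ (q_3, 10, BCZ) ⊢ (q_2, 0, CZ)
No transition for (q_2, 0, top C); M blocks with input 0 remaining.

stuck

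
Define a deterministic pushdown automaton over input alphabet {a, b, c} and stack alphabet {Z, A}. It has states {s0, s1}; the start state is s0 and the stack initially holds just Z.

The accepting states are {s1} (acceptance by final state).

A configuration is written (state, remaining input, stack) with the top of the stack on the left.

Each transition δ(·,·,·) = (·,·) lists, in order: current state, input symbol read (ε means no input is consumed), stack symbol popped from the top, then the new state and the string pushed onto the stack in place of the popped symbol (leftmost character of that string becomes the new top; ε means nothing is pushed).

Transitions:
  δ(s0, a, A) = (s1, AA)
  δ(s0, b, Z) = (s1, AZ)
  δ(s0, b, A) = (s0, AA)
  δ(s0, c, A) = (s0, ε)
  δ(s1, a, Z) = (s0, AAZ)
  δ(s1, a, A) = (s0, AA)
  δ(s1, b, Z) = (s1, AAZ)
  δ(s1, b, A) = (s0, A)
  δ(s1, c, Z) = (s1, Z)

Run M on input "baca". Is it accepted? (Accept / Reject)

Accept

(s0, baca, Z)
  read b, top Z: go to s1, push AZ → (s1, aca, AZ)
  read a, top A: go to s0, push AA → (s0, ca, AAZ)
  read c, top A: go to s0, push ε → (s0, a, AZ)
  read a, top A: go to s1, push AA → (s1, ε, AAZ)
All input consumed; state s1 ∈ F.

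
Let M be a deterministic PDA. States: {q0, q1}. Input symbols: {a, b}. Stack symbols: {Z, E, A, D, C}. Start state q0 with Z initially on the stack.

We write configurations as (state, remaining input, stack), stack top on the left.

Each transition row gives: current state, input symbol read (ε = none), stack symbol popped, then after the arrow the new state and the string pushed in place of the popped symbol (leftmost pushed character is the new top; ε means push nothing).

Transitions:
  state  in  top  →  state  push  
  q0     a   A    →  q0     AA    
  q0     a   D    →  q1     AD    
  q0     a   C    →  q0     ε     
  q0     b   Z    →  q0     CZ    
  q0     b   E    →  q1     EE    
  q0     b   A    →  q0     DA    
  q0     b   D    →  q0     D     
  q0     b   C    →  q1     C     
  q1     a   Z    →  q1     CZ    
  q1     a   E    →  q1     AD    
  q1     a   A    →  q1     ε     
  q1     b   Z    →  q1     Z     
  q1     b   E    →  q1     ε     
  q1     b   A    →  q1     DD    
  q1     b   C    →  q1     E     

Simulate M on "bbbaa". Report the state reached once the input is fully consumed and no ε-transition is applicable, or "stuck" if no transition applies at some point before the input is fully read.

(q0, bbbaa, Z)
  read b, top Z: go to q0, push CZ → (q0, bbaa, CZ)
  read b, top C: go to q1, push C → (q1, baa, CZ)
  read b, top C: go to q1, push E → (q1, aa, EZ)
  read a, top E: go to q1, push AD → (q1, a, ADZ)
  read a, top A: go to q1, push ε → (q1, ε, DZ)
All input consumed; M is in state q1.

q1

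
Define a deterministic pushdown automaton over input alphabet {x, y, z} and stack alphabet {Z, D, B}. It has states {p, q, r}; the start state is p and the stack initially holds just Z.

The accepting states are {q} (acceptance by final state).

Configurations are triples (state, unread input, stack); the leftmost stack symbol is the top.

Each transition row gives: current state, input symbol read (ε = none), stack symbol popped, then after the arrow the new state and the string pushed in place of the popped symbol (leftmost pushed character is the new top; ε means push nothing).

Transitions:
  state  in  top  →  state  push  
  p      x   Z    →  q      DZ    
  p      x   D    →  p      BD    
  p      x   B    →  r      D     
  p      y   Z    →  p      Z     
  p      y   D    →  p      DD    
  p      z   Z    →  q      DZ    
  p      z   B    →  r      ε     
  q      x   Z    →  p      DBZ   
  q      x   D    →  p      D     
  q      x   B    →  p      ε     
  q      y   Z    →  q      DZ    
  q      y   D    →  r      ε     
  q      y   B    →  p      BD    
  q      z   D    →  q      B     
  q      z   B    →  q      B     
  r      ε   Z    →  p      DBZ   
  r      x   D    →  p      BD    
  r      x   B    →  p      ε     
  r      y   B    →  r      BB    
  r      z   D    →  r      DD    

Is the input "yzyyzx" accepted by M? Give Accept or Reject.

(p, yzyyzx, Z)
  read y, top Z: go to p, push Z → (p, zyyzx, Z)
  read z, top Z: go to q, push DZ → (q, yyzx, DZ)
  read y, top D: go to r, push ε → (r, yzx, Z)
  ε-move, top Z: go to p, push DBZ → (p, yzx, DBZ)
  read y, top D: go to p, push DD → (p, zx, DDBZ)
No transition applies at (p, zx, DDBZ); input not fully consumed.

Reject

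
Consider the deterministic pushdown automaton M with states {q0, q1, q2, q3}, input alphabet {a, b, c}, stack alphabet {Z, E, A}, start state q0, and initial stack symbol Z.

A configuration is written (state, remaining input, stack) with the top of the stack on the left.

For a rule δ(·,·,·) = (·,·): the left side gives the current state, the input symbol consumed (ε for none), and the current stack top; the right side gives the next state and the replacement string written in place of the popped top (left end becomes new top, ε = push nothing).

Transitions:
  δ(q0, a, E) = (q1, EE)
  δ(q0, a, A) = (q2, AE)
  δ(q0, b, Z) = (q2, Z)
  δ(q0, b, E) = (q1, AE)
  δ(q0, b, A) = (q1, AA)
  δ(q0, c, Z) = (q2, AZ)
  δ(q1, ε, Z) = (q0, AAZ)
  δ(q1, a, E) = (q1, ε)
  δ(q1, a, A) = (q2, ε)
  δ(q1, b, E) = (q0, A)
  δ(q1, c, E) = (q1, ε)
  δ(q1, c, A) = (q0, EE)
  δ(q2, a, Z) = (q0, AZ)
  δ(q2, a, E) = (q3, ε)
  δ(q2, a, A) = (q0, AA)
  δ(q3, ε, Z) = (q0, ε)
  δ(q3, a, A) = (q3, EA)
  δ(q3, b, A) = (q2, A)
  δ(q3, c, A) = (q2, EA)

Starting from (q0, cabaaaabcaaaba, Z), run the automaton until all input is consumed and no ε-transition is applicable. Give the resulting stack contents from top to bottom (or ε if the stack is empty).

(q0, cabaaaabcaaaba, Z)
  read c, top Z: go to q2, push AZ → (q2, abaaaabcaaaba, AZ)
  read a, top A: go to q0, push AA → (q0, baaaabcaaaba, AAZ)
  read b, top A: go to q1, push AA → (q1, aaaabcaaaba, AAAZ)
  read a, top A: go to q2, push ε → (q2, aaabcaaaba, AAZ)
  read a, top A: go to q0, push AA → (q0, aabcaaaba, AAAZ)
  read a, top A: go to q2, push AE → (q2, abcaaaba, AEAAZ)
  read a, top A: go to q0, push AA → (q0, bcaaaba, AAEAAZ)
  read b, top A: go to q1, push AA → (q1, caaaba, AAAEAAZ)
  read c, top A: go to q0, push EE → (q0, aaaba, EEAAEAAZ)
  read a, top E: go to q1, push EE → (q1, aaba, EEEAAEAAZ)
  read a, top E: go to q1, push ε → (q1, aba, EEAAEAAZ)
  read a, top E: go to q1, push ε → (q1, ba, EAAEAAZ)
  read b, top E: go to q0, push A → (q0, a, AAAEAAZ)
  read a, top A: go to q2, push AE → (q2, ε, AEAAEAAZ)
All input consumed in state q2 with stack AEAAEAAZ.

AEAAEAAZ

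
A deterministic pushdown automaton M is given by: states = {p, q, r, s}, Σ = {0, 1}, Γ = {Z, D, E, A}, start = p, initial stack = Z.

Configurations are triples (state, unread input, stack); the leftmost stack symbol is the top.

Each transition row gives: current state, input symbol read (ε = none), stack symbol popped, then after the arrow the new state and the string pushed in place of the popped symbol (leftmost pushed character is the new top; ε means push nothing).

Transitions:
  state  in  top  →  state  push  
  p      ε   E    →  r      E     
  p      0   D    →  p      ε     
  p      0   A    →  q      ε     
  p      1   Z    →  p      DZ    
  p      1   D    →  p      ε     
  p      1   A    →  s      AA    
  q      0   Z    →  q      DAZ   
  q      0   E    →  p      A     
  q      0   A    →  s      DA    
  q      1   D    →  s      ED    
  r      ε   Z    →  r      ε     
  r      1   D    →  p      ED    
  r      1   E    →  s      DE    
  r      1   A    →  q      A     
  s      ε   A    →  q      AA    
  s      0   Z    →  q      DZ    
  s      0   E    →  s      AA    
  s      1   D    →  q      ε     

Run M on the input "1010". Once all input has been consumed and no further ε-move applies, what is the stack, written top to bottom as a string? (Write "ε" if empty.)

Z

(p, 1010, Z) ⊢ (p, 010, DZ) ⊢ (p, 10, Z) ⊢ (p, 0, DZ) ⊢ (p, ε, Z)
All input consumed in state p with stack Z.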